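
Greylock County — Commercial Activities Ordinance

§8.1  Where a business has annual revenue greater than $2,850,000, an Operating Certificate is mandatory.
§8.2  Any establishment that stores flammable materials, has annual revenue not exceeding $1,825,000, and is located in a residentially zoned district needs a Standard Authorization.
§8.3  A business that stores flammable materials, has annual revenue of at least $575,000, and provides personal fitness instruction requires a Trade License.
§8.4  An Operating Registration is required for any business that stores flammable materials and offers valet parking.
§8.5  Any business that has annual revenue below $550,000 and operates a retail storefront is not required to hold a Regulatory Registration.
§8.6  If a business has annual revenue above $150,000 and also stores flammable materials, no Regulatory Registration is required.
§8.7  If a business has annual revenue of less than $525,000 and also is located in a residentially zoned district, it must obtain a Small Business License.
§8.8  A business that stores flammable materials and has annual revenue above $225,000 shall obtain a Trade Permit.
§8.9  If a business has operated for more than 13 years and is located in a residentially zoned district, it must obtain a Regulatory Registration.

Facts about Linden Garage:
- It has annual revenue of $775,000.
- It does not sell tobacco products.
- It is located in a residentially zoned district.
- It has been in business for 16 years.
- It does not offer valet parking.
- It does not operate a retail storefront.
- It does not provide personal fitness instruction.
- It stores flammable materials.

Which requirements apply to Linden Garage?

§8.1 revenue $775,000 ≤ $2,850,000 → Operating Certificate not required.
§8.2 stores flammable materials; revenue $775,000 ≤ $1,825,000; is located in a residentially zoned district → Standard Authorization required.
§8.3 stores flammable materials; revenue $775,000 ≥ $575,000; does not provide personal fitness instruction → Trade License not required.
§8.4 stores flammable materials; does not offer valet parking → Operating Registration not required.
§8.5 revenue $775,000 ≥ $550,000; does not operate a retail storefront → Regulatory Registration exemption does not apply.
§8.6 revenue $775,000 > $150,000; stores flammable materials → exempt from Regulatory Registration.
§8.7 revenue $775,000 ≥ $525,000; is located in a residentially zoned district → Small Business License not required.
§8.8 stores flammable materials; revenue $775,000 > $225,000 → Trade Permit required.
§8.9 years in business 16 > 13; is located in a residentially zoned district → Regulatory Registration required.

Standard Authorization, Trade Permit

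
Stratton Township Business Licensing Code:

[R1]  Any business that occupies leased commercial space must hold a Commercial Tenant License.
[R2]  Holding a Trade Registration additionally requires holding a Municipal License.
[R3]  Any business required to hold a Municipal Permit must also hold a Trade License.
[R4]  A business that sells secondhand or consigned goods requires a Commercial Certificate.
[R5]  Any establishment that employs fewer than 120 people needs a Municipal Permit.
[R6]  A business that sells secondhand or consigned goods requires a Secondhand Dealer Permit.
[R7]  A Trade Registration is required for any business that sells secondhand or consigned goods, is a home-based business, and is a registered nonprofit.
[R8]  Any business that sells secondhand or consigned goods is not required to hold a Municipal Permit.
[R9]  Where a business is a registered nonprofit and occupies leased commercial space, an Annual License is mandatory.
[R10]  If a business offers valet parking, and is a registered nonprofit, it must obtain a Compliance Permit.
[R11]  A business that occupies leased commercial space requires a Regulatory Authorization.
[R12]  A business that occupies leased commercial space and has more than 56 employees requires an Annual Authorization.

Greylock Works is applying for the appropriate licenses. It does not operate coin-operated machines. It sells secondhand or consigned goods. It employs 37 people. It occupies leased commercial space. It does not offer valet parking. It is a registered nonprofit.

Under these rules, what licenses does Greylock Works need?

Annual License, Commercial Certificate, Commercial Tenant License, Regulatory Authorization, Secondhand Dealer Permit

[R1] occupies leased commercial space → Commercial Tenant License required.
[R2] Trade Registration is not required → no effect.
[R3] Municipal Permit is not required → no effect.
[R4] sells secondhand or consigned goods → Commercial Certificate required.
[R5] employees 37 < 120 → Municipal Permit required.
[R6] sells secondhand or consigned goods → Secondhand Dealer Permit required.
[R7] sells secondhand or consigned goods; occupies leased commercial space (not: is a home-based business); is a registered nonprofit → Trade Registration not required.
[R8] sells secondhand or consigned goods → exempt from Municipal Permit.
[R9] is a registered nonprofit; occupies leased commercial space → Annual License required.
[R10] does not offer valet parking; is a registered nonprofit → Compliance Permit not required.
[R11] occupies leased commercial space → Regulatory Authorization required.
[R12] occupies leased commercial space; employees 37 ≤ 56 → Annual Authorization not required.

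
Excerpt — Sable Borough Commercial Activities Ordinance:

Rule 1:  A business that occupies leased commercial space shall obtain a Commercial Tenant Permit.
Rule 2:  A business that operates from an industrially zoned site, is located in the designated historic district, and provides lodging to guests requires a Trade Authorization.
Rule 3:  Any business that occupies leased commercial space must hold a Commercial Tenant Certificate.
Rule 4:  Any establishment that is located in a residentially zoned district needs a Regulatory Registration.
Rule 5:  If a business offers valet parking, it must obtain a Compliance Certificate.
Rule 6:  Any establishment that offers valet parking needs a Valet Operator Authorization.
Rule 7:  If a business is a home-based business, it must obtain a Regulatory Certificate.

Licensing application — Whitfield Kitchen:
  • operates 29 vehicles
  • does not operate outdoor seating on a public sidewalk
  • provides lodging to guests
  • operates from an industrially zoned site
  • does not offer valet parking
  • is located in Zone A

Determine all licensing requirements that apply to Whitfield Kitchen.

None

Rule 1: operates from an industrially zoned site (not: occupies leased commercial space) → Commercial Tenant Permit not required.
Rule 2: operates from an industrially zoned site; is located in Zone A (not: is located in the designated historic district); provides lodging to guests → Trade Authorization not required.
Rule 3: operates from an industrially zoned site (not: occupies leased commercial space) → Commercial Tenant Certificate not required.
Rule 4: is located in Zone A (not: is located in a residentially zoned district) → Regulatory Registration not required.
Rule 5: does not offer valet parking → Compliance Certificate not required.
Rule 6: does not offer valet parking → Valet Operator Authorization not required.
Rule 7: operates from an industrially zoned site (not: is a home-based business) → Regulatory Certificate not required.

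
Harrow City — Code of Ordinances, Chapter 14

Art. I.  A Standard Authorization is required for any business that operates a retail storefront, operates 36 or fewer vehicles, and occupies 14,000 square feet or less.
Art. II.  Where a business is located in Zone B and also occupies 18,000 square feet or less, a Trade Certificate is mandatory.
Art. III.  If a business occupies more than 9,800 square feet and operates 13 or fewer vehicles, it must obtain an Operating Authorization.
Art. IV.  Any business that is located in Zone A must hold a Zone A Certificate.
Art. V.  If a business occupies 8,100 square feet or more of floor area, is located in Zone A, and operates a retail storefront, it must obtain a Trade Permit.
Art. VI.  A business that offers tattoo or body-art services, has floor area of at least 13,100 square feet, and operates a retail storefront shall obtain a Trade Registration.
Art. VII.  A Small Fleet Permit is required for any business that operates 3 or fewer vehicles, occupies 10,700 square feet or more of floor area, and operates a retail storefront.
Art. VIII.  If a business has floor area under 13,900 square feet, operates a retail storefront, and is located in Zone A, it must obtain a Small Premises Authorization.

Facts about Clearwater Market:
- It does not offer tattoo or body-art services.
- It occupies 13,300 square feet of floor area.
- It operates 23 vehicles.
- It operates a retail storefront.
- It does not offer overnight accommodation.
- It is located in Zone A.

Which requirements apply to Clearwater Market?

Small Premises Authorization, Standard Authorization, Trade Permit, Zone A Certificate

Art. I. operates a retail storefront; vehicles 23 ≤ 36; floor area 13,300 square feet ≤ 14,000 square feet → Standard Authorization required.
Art. II. is located in Zone A (not: is located in Zone B); floor area 13,300 square feet ≤ 18,000 square feet → Trade Certificate not required.
Art. III. floor area 13,300 square feet > 9,800 square feet; vehicles 23 > 13 → Operating Authorization not required.
Art. IV. is located in Zone A → Zone A Certificate required.
Art. V. floor area 13,300 square feet ≥ 8,100 square feet; is located in Zone A; operates a retail storefront → Trade Permit required.
Art. VI. does not offer tattoo or body-art services; floor area 13,300 square feet ≥ 13,100 square feet; operates a retail storefront → Trade Registration not required.
Art. VII. vehicles 23 > 3; floor area 13,300 square feet ≥ 10,700 square feet; operates a retail storefront → Small Fleet Permit not required.
Art. VIII. floor area 13,300 square feet < 13,900 square feet; operates a retail storefront; is located in Zone A → Small Premises Authorization required.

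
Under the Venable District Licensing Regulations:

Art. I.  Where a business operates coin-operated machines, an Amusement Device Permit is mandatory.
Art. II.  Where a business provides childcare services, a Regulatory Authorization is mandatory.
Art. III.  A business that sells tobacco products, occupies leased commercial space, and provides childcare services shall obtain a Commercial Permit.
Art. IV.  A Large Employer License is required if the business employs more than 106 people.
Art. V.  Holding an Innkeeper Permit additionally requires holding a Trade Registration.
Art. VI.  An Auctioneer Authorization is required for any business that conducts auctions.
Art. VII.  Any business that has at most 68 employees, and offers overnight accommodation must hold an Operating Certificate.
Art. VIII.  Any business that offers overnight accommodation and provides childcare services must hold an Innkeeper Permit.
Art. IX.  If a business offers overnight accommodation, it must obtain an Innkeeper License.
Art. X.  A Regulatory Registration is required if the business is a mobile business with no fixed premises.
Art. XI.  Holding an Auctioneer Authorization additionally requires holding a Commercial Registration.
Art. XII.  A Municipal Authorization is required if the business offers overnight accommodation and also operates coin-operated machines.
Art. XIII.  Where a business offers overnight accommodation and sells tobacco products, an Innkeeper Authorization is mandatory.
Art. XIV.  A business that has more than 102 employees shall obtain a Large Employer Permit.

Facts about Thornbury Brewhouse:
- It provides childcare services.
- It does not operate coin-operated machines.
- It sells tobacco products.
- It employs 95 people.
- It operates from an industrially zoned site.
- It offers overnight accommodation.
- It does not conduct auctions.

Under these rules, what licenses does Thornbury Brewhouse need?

Innkeeper Authorization, Innkeeper License, Innkeeper Permit, Regulatory Authorization, Trade Registration

Art. I. does not operate coin-operated machines → Amusement Device Permit not required.
Art. II. provides childcare services → Regulatory Authorization required.
Art. III. sells tobacco products; operates from an industrially zoned site (not: occupies leased commercial space); provides childcare services → Commercial Permit not required.
Art. IV. employees 95 ≤ 106 → Large Employer License not required.
Art. V. Innkeeper Permit is required → Trade Registration also required.
Art. VI. does not conduct auctions → Auctioneer Authorization not required.
Art. VII. employees 95 > 68; offers overnight accommodation → Operating Certificate not required.
Art. VIII. offers overnight accommodation; provides childcare services → Innkeeper Permit required.
Art. IX. offers overnight accommodation → Innkeeper License required.
Art. X. operates from an industrially zoned site (not: is a mobile business with no fixed premises) → Regulatory Registration not required.
Art. XI. Auctioneer Authorization is not required → no effect.
Art. XII. offers overnight accommodation; does not operate coin-operated machines → Municipal Authorization not required.
Art. XIII. offers overnight accommodation; sells tobacco products → Innkeeper Authorization required.
Art. XIV. employees 95 ≤ 102 → Large Employer Permit not required.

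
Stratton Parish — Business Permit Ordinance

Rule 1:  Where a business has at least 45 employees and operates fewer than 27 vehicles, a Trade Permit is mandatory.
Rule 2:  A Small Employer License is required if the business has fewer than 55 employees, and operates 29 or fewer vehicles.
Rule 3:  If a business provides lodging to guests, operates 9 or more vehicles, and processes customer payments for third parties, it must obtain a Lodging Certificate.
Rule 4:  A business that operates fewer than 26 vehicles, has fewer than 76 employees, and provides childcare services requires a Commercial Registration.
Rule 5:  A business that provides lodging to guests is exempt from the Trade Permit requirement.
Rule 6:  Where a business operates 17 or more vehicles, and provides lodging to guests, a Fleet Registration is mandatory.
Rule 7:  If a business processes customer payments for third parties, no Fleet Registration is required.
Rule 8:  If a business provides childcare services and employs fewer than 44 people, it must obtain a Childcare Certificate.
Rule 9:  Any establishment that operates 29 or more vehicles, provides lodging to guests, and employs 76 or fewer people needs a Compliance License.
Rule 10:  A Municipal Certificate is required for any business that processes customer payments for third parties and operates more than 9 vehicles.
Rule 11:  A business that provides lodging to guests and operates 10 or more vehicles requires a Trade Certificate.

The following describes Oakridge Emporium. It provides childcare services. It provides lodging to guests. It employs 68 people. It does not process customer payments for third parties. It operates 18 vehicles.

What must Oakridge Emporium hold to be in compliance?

Rule 1: employees 68 ≥ 45; vehicles 18 < 27 → Trade Permit required.
Rule 2: employees 68 ≥ 55; vehicles 18 ≤ 29 → Small Employer License not required.
Rule 3: provides lodging to guests; vehicles 18 ≥ 9; does not process customer payments for third parties → Lodging Certificate not required.
Rule 4: vehicles 18 < 26; employees 68 < 76; provides childcare services → Commercial Registration required.
Rule 5: provides lodging to guests → exempt from Trade Permit.
Rule 6: vehicles 18 ≥ 17; provides lodging to guests → Fleet Registration required.
Rule 7: does not process customer payments for third parties → Fleet Registration exemption does not apply.
Rule 8: provides childcare services; employees 68 ≥ 44 → Childcare Certificate not required.
Rule 9: vehicles 18 < 29; provides lodging to guests; employees 68 ≤ 76 → Compliance License not required.
Rule 10: does not process customer payments for third parties; vehicles 18 > 9 → Municipal Certificate not required.
Rule 11: provides lodging to guests; vehicles 18 ≥ 10 → Trade Certificate required.

Commercial Registration, Fleet Registration, Trade Certificate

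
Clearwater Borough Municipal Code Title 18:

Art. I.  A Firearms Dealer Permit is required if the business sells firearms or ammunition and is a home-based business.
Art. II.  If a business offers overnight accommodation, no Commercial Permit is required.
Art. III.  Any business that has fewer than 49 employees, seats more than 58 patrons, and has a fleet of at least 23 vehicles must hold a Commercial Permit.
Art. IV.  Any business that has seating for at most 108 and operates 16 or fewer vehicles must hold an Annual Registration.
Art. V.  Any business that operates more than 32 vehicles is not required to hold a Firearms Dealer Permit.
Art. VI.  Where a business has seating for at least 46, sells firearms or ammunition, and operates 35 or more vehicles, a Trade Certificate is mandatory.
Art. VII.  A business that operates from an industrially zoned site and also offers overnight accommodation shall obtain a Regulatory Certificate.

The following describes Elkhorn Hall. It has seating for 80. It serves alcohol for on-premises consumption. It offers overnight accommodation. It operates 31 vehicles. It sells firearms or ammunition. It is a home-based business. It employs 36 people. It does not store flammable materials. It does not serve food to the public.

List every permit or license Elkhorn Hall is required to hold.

Firearms Dealer Permit

Art. I. sells firearms or ammunition; is a home-based business → Firearms Dealer Permit required.
Art. II. offers overnight accommodation → exempt from Commercial Permit.
Art. III. employees 36 < 49; seating 80 > 58; vehicles 31 ≥ 23 → Commercial Permit required.
Art. IV. seating 80 ≤ 108; vehicles 31 > 16 → Annual Registration not required.
Art. V. vehicles 31 ≤ 32 → Firearms Dealer Permit exemption does not apply.
Art. VI. seating 80 ≥ 46; sells firearms or ammunition; vehicles 31 < 35 → Trade Certificate not required.
Art. VII. is a home-based business (not: operates from an industrially zoned site); offers overnight accommodation → Regulatory Certificate not required.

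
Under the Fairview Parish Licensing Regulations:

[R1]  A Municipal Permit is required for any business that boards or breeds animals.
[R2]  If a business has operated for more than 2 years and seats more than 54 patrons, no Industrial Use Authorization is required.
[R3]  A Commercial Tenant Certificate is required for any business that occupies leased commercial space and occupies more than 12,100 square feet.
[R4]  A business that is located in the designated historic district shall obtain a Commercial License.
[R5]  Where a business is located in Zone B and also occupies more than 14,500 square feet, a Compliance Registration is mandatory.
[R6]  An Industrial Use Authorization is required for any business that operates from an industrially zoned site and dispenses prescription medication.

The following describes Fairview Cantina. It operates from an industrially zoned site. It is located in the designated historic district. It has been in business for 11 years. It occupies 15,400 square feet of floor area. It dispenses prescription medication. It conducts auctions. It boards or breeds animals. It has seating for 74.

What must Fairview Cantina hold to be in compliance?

Commercial License, Municipal Permit

[R1] boards or breeds animals → Municipal Permit required.
[R2] years in business 11 > 2; seating 74 > 54 → exempt from Industrial Use Authorization.
[R3] operates from an industrially zoned site (not: occupies leased commercial space); floor area 15,400 square feet > 12,100 square feet → Commercial Tenant Certificate not required.
[R4] is located in the designated historic district → Commercial License required.
[R5] is located in the designated historic district (not: is located in Zone B); floor area 15,400 square feet > 14,500 square feet → Compliance Registration not required.
[R6] operates from an industrially zoned site; dispenses prescription medication → Industrial Use Authorization required.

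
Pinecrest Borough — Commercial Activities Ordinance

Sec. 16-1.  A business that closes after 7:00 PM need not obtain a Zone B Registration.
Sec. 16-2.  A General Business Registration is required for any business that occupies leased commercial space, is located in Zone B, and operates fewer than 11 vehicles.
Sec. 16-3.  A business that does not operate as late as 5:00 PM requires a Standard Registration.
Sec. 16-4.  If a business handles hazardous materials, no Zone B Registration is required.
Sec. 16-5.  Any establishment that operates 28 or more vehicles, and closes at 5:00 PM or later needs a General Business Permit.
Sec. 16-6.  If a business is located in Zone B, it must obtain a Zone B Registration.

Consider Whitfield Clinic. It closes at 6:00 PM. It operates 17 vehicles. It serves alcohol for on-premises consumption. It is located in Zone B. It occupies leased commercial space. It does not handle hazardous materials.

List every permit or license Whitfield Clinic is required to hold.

Sec. 16-1. closes 6:00 PM, at/before 7:00 PM → Zone B Registration exemption does not apply.
Sec. 16-2. occupies leased commercial space; is located in Zone B; vehicles 17 ≥ 11 → General Business Registration not required.
Sec. 16-3. closes 6:00 PM, after 5:00 PM → Standard Registration not required.
Sec. 16-4. does not handle hazardous materials → Zone B Registration exemption does not apply.
Sec. 16-5. vehicles 17 < 28; closes 6:00 PM, after 5:00 PM → General Business Permit not required.
Sec. 16-6. is located in Zone B → Zone B Registration required.

Zone B Registration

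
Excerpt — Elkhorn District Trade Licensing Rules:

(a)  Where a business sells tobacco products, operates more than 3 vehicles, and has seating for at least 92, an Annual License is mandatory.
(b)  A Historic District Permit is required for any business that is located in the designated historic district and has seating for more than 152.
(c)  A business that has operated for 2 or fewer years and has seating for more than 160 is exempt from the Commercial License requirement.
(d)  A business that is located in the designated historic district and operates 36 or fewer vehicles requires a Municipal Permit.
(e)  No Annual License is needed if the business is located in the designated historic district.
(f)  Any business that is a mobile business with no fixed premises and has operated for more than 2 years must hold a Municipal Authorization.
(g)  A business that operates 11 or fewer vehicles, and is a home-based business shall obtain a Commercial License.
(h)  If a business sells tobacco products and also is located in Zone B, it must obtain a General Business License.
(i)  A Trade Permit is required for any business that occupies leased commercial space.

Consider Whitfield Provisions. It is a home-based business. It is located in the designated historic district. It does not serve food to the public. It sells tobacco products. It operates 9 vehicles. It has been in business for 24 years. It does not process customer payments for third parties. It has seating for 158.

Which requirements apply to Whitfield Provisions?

(a) sells tobacco products; vehicles 9 > 3; seating 158 ≥ 92 → Annual License required.
(b) is located in the designated historic district; seating 158 > 152 → Historic District Permit required.
(c) years in business 24 > 2; seating 158 ≤ 160 → Commercial License exemption does not apply.
(d) is located in the designated historic district; vehicles 9 ≤ 36 → Municipal Permit required.
(e) is located in the designated historic district → exempt from Annual License.
(f) is a home-based business (not: is a mobile business with no fixed premises); years in business 24 > 2 → Municipal Authorization not required.
(g) vehicles 9 ≤ 11; is a home-based business → Commercial License required.
(h) sells tobacco products; is located in the designated historic district (not: is located in Zone B) → General Business License not required.
(i) is a home-based business (not: occupies leased commercial space) → Trade Permit not required.

Commercial License, Historic District Permit, Municipal Permit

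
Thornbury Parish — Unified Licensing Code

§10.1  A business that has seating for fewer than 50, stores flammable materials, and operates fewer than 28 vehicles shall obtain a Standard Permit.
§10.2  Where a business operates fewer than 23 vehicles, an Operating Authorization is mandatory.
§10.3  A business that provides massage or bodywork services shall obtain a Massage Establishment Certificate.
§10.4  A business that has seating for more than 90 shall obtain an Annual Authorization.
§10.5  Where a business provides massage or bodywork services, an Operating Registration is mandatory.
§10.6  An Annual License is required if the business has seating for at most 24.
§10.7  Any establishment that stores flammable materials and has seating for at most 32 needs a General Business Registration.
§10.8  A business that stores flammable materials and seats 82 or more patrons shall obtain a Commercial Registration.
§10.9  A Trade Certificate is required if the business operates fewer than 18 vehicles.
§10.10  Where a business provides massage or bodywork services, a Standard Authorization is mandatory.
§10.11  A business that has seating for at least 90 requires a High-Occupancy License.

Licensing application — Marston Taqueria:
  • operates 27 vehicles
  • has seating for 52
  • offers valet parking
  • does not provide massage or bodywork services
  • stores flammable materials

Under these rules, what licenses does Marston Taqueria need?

None

§10.1 seating 52 ≥ 50; stores flammable materials; vehicles 27 < 28 → Standard Permit not required.
§10.2 vehicles 27 ≥ 23 → Operating Authorization not required.
§10.3 does not provide massage or bodywork services → Massage Establishment Certificate not required.
§10.4 seating 52 ≤ 90 → Annual Authorization not required.
§10.5 does not provide massage or bodywork services → Operating Registration not required.
§10.6 seating 52 > 24 → Annual License not required.
§10.7 stores flammable materials; seating 52 > 32 → General Business Registration not required.
§10.8 stores flammable materials; seating 52 < 82 → Commercial Registration not required.
§10.9 vehicles 27 ≥ 18 → Trade Certificate not required.
§10.10 does not provide massage or bodywork services → Standard Authorization not required.
§10.11 seating 52 < 90 → High-Occupancy License not required.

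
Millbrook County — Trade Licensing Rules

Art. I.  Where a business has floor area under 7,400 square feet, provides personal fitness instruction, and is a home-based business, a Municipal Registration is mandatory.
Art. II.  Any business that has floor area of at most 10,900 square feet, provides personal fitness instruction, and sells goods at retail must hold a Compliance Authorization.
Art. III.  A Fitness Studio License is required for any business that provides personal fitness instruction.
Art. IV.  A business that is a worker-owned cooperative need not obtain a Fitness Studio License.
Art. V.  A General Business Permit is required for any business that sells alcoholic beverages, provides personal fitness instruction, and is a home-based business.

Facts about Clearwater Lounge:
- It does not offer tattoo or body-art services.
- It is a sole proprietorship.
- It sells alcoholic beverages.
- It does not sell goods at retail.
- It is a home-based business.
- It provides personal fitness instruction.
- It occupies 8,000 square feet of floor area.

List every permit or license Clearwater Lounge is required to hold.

Art. I. floor area 8,000 square feet ≥ 7,400 square feet; provides personal fitness instruction; is a home-based business → Municipal Registration not required.
Art. II. floor area 8,000 square feet ≤ 10,900 square feet; provides personal fitness instruction; does not sell goods at retail → Compliance Authorization not required.
Art. III. provides personal fitness instruction → Fitness Studio License required.
Art. IV. is a sole proprietorship (not: is a worker-owned cooperative) → Fitness Studio License exemption does not apply.
Art. V. sells alcoholic beverages; provides personal fitness instruction; is a home-based business → General Business Permit required.

Fitness Studio License, General Business Permit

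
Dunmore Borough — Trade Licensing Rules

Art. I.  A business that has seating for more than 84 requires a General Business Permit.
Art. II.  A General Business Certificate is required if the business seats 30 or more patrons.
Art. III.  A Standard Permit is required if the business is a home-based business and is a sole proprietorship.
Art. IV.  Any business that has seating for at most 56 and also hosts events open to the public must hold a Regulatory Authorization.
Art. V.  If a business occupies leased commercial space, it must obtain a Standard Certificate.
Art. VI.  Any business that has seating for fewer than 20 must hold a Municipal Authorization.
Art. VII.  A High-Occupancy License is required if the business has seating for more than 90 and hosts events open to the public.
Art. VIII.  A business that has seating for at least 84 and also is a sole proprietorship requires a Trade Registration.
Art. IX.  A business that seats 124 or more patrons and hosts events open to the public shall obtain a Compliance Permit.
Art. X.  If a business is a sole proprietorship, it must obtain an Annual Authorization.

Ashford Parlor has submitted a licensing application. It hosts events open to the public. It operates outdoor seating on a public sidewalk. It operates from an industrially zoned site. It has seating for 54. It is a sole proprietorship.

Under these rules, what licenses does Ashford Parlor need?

Art. I. seating 54 ≤ 84 → General Business Permit not required.
Art. II. seating 54 ≥ 30 → General Business Certificate required.
Art. III. operates from an industrially zoned site (not: is a home-based business); is a sole proprietorship → Standard Permit not required.
Art. IV. seating 54 ≤ 56; hosts events open to the public → Regulatory Authorization required.
Art. V. operates from an industrially zoned site (not: occupies leased commercial space) → Standard Certificate not required.
Art. VI. seating 54 ≥ 20 → Municipal Authorization not required.
Art. VII. seating 54 ≤ 90; hosts events open to the public → High-Occupancy License not required.
Art. VIII. seating 54 < 84; is a sole proprietorship → Trade Registration not required.
Art. IX. seating 54 < 124; hosts events open to the public → Compliance Permit not required.
Art. X. is a sole proprietorship → Annual Authorization required.

Annual Authorization, General Business Certificate, Regulatory Authorization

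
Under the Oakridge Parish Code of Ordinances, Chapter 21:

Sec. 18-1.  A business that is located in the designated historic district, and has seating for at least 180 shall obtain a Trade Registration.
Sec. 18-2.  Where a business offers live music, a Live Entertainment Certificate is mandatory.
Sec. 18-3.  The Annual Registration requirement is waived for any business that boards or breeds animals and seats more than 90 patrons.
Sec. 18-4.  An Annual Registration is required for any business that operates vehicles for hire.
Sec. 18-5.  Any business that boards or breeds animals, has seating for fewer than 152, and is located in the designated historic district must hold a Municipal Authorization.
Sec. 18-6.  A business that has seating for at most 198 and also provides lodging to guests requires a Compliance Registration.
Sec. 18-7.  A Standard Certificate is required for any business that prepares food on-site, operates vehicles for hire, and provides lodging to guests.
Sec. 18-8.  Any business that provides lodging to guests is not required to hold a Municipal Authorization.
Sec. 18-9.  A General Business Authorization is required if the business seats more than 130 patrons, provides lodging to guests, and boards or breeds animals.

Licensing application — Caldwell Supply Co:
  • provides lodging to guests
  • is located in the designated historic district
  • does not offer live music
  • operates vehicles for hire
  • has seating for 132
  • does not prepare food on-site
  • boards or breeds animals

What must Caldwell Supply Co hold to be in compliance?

Compliance Registration, General Business Authorization

Sec. 18-1. is located in the designated historic district; seating 132 < 180 → Trade Registration not required.
Sec. 18-2. does not offer live music → Live Entertainment Certificate not required.
Sec. 18-3. boards or breeds animals; seating 132 > 90 → exempt from Annual Registration.
Sec. 18-4. operates vehicles for hire → Annual Registration required.
Sec. 18-5. boards or breeds animals; seating 132 < 152; is located in the designated historic district → Municipal Authorization required.
Sec. 18-6. seating 132 ≤ 198; provides lodging to guests → Compliance Registration required.
Sec. 18-7. does not prepare food on-site; operates vehicles for hire; provides lodging to guests → Standard Certificate not required.
Sec. 18-8. provides lodging to guests → exempt from Municipal Authorization.
Sec. 18-9. seating 132 > 130; provides lodging to guests; boards or breeds animals → General Business Authorization required.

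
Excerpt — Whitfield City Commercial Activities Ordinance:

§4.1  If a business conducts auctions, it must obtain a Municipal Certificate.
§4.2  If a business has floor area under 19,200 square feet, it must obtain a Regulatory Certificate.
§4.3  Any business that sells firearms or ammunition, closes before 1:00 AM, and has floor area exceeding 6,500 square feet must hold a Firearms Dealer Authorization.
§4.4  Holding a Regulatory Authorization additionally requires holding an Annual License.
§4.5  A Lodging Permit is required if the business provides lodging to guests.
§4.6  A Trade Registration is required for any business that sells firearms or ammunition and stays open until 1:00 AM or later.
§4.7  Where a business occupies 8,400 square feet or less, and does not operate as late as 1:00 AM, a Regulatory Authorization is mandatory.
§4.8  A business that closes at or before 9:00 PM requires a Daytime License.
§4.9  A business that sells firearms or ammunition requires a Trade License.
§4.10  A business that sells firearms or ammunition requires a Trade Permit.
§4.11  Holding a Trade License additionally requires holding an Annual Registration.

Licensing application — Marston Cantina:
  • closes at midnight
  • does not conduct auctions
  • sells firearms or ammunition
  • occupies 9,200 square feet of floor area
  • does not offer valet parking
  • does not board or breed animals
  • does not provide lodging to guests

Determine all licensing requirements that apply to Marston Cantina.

§4.1 does not conduct auctions → Municipal Certificate not required.
§4.2 floor area 9,200 square feet < 19,200 square feet → Regulatory Certificate required.
§4.3 sells firearms or ammunition; closes midnight, at/before 1:00 AM; floor area 9,200 square feet > 6,500 square feet → Firearms Dealer Authorization required.
§4.4 Regulatory Authorization is not required → no effect.
§4.5 does not provide lodging to guests → Lodging Permit not required.
§4.6 sells firearms or ammunition; closes midnight, at/before 1:00 AM → Trade Registration not required.
§4.7 floor area 9,200 square feet > 8,400 square feet; closes midnight, at/before 1:00 AM → Regulatory Authorization not required.
§4.8 closes midnight, after 9:00 PM → Daytime License not required.
§4.9 sells firearms or ammunition → Trade License required.
§4.10 sells firearms or ammunition → Trade Permit required.
§4.11 Trade License is required → Annual Registration also required.

Annual Registration, Firearms Dealer Authorization, Regulatory Certificate, Trade License, Trade Permit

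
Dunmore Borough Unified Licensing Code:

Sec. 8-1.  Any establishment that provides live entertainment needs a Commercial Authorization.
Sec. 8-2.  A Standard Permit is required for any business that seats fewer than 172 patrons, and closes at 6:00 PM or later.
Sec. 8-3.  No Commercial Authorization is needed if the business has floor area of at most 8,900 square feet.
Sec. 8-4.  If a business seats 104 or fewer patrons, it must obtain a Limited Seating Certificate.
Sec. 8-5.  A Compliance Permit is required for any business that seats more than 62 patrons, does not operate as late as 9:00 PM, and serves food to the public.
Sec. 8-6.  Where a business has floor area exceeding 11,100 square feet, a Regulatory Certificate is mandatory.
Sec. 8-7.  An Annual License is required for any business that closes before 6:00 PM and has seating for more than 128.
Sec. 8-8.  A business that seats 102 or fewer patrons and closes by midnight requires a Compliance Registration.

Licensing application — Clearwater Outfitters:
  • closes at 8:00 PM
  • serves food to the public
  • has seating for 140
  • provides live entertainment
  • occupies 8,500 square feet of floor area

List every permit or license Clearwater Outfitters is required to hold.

Compliance Permit, Standard Permit

Sec. 8-1. provides live entertainment → Commercial Authorization required.
Sec. 8-2. seating 140 < 172; closes 8:00 PM, after 6:00 PM → Standard Permit required.
Sec. 8-3. floor area 8,500 square feet ≤ 8,900 square feet → exempt from Commercial Authorization.
Sec. 8-4. seating 140 > 104 → Limited Seating Certificate not required.
Sec. 8-5. seating 140 > 62; closes 8:00 PM, at/before 9:00 PM; serves food to the public → Compliance Permit required.
Sec. 8-6. floor area 8,500 square feet ≤ 11,100 square feet → Regulatory Certificate not required.
Sec. 8-7. closes 8:00 PM, after 6:00 PM; seating 140 > 128 → Annual License not required.
Sec. 8-8. seating 140 > 102; closes 8:00 PM, at/before midnight → Compliance Registration not required.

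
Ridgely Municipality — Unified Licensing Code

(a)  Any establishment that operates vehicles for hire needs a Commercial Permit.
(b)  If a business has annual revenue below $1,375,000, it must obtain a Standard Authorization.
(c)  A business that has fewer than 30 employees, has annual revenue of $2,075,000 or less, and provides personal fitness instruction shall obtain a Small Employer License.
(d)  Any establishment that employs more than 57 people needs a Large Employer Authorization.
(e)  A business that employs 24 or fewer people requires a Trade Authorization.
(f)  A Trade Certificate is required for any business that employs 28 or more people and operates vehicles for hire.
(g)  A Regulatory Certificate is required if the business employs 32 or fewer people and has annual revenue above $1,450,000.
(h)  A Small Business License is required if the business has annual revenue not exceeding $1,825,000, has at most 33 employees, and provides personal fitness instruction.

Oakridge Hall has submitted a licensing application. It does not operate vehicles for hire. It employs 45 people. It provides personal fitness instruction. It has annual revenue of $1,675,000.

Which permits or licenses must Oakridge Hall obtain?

(a) does not operate vehicles for hire → Commercial Permit not required.
(b) revenue $1,675,000 ≥ $1,375,000 → Standard Authorization not required.
(c) employees 45 ≥ 30; revenue $1,675,000 ≤ $2,075,000; provides personal fitness instruction → Small Employer License not required.
(d) employees 45 ≤ 57 → Large Employer Authorization not required.
(e) employees 45 > 24 → Trade Authorization not required.
(f) employees 45 ≥ 28; does not operate vehicles for hire → Trade Certificate not required.
(g) employees 45 > 32; revenue $1,675,000 > $1,450,000 → Regulatory Certificate not required.
(h) revenue $1,675,000 ≤ $1,825,000; employees 45 > 33; provides personal fitness instruction → Small Business License not required.

None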